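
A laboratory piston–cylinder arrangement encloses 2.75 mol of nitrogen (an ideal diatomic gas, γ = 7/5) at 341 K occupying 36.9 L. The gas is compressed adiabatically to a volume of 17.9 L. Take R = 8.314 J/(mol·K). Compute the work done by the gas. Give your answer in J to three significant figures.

Adiabatic: TV^(γ−1) = const with γ = 7/5.
T₂ = T₁ (V₁/V₂)^(γ−1) = 341 × (36.9/17.9)^0.4 = 341 × 1.336 = 455.4 K.
W_by = nCᵥ(T₁ − T₂) = (2.75)(20.79)(341 − 455.4) = -6541 J.

W ≈ -6540 J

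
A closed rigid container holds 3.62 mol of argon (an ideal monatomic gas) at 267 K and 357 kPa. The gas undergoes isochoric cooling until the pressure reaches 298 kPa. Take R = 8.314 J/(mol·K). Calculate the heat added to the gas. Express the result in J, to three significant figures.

Q ≈ -1990 J

Constant volume ⇒ W = 0, so Q = ΔU = nCᵥΔT with Cᵥ = 3R/2 = 12.47 J/(mol·K).
At constant V, T₂/T₁ = P₂/P₁ ⇒ ΔT = T₁(P₂/P₁ − 1) = 267·(298/357 − 1) = -44.13 K.
ΔU = (3.62)(12.47)(-44.13) = -1992 J.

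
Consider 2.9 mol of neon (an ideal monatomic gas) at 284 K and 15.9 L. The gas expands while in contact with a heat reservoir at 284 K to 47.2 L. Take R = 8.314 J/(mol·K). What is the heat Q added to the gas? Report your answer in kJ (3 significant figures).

Q ≈ 7.45 kJ

Isothermal ⇒ ΔU = 0, so Q = W = nRT ln(V₂/V₁).
Q = (2.9)(8.314)(284) ln(47.2/15.9) = 6847 × 1.088 = 7450 J.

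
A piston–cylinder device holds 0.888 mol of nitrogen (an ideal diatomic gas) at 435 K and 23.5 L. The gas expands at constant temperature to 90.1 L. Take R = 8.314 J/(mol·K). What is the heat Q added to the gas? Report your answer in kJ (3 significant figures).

Q ≈ 4.32 kJ

Isothermal ⇒ ΔU = 0, so Q = W = nRT ln(V₂/V₁).
Q = (0.888)(8.314)(435) ln(90.1/23.5) = 3212 × 1.344 = 4316 J.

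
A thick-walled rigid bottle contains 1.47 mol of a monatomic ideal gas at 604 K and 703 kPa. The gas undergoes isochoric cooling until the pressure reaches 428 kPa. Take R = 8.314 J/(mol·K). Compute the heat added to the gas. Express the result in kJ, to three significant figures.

Q ≈ -4.33 kJ

Constant volume ⇒ W = 0, so Q = ΔU = nCᵥΔT with Cᵥ = 3R/2 = 12.47 J/(mol·K).
At constant V, T₂/T₁ = P₂/P₁ ⇒ ΔT = T₁(P₂/P₁ − 1) = 604·(428/703 − 1) = -236.3 K.
ΔU = (1.47)(12.47)(-236.3) = -4331 J.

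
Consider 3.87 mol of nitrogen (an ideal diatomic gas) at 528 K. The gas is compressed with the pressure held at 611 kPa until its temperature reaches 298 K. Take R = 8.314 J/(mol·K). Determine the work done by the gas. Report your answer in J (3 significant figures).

Isobaric: W = P ΔV = nR ΔT.
W = (3.87)(8.314)(298 − 528) = -7400 J.

W ≈ -7400 J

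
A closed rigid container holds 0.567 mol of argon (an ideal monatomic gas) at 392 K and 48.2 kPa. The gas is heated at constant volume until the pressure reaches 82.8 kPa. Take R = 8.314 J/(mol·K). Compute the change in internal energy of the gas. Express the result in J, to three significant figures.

Constant volume ⇒ W = 0, so Q = ΔU = nCᵥΔT with Cᵥ = 3R/2 = 12.47 J/(mol·K).
At constant V, T₂/T₁ = P₂/P₁ ⇒ ΔT = T₁(P₂/P₁ − 1) = 392·(82.8/48.2 − 1) = 281.4 K.
ΔU = (0.567)(12.47)(281.4) = 1990 J.

ΔU ≈ 1990 J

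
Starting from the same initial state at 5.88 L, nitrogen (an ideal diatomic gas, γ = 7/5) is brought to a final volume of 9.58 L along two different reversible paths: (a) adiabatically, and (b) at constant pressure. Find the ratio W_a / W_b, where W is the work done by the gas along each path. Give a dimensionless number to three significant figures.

Path (a) adiabatic: W = P₁V₁(1 − (V₁/V₂)^(γ−1))/(γ−1) → W_a/(P₁V₁) = 0.4434.
Path (b) isobaric: W = P₁(V₂ − V₁) → W_b/(P₁V₁) = 0.6293.
W_a / W_b = 0.4434 / 0.6293 = 0.7047.

W_a / W_b ≈ 0.705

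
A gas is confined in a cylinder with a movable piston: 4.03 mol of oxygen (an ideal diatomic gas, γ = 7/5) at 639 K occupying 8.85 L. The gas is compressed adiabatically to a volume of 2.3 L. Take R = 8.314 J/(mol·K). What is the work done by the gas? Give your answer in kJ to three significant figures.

W ≈ -38.2 kJ

Adiabatic: TV^(γ−1) = const with γ = 7/5.
T₂ = T₁ (V₁/V₂)^(γ−1) = 639 × (8.85/2.3)^0.4 = 639 × 1.714 = 1095 K.
W_by = nCᵥ(T₁ − T₂) = (4.03)(20.79)(639 − 1095) = -38233 J.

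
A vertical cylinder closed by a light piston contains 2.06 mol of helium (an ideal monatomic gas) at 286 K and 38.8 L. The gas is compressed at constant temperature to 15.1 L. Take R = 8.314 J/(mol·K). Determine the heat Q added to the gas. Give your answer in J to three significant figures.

Q ≈ -4620 J

Isothermal ⇒ ΔU = 0, so Q = W = nRT ln(V₂/V₁).
Q = (2.06)(8.314)(286) ln(15.1/38.8) = 4898 × -0.9437 = -4623 J.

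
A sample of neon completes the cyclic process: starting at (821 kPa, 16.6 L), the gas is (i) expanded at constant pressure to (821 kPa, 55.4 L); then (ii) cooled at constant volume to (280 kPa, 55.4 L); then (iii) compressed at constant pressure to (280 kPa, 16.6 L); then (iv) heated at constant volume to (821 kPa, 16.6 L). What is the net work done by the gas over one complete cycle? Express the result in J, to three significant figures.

W_net ≈ 21000 J

Constant-volume legs do no work.
W(i) = (821)(55.4 − 16.6) = 31855 J; W(iii) = (280)(16.6 − 55.4) = -10864 J.
W_net = 31855 − 10864 = 20991 J (the clockwise enclosed area).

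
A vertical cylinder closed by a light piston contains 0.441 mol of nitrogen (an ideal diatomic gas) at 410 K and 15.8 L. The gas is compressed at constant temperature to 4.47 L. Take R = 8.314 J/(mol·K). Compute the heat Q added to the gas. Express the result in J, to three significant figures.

Isothermal ⇒ ΔU = 0, so Q = W = nRT ln(V₂/V₁).
Q = (0.441)(8.314)(410) ln(4.47/15.8) = 1503 × -1.263 = -1898 J.

Q ≈ -1900 J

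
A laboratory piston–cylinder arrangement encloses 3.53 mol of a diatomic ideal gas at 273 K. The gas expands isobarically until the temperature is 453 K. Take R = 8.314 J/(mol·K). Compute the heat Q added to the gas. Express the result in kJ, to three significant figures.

Isobaric: W = nRΔT = (3.53)(8.314)(180) = 5283 J.
ΔU = nCᵥΔT with Cᵥ = 5R/2: ΔU = (3.53)(20.79)(180) = 13207 J.
Q = ΔU + W = 13207 + 5283 = 18490 J.

Q ≈ 18.5 kJ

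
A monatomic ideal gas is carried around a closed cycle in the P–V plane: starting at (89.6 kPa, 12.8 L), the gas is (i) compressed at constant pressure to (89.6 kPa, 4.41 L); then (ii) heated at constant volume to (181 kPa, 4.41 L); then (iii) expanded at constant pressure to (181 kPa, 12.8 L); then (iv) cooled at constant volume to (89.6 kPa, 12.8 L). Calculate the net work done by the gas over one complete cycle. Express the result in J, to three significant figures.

W_net ≈ 767 J

Constant-volume legs do no work.
W(i) = (89.6)(4.41 − 12.8) = -751.7 J; W(iii) = (181)(12.8 − 4.41) = 1519 J.
W_net = -751.7 + 1519 = 766.8 J (the clockwise enclosed area).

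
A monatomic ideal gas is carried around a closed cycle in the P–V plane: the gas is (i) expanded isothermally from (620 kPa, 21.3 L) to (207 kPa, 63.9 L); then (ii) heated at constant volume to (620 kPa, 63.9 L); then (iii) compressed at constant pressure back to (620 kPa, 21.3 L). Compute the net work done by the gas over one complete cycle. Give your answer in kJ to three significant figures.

Leg (i): W = PᵢVᵢ ln(V_f/Vᵢ) = (13206) ln(63.9/21.3) = 14508 J.
Leg (ii): W = 0.
Leg (iii): W = PΔV = (620)(21.3 − 63.9) = -26412 J.
W_net = 14508 − 26412 = -11904 J.

W_net ≈ -11.9 kJ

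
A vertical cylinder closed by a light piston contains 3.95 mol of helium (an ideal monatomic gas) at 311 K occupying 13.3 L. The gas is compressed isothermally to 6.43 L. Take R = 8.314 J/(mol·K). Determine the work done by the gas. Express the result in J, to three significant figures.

W ≈ -7420 J

Isothermal: W = nRT ln(V₂/V₁).
W = (3.95)(8.314)(311) × ln(6.43/13.3)
  = 10213 × -0.7268
W_by_gas = -7423 J.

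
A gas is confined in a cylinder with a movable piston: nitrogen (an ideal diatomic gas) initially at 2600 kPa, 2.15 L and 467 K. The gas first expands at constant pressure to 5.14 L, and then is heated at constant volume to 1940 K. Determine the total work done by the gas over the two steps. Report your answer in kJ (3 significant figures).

W_total ≈ 7.77 kJ

Step 1 (isobaric): W = PΔV = (2600 kPa)(5.14 − 2.15 L) = 7774 J.
Step 2 (isochoric): W = 0 (constant volume).
W_total = 7774 + 0 = 7774 J.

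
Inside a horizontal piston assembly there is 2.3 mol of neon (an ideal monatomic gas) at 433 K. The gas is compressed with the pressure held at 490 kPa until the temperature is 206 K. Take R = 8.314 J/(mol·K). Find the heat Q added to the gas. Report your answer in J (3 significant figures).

Q ≈ -10900 J

Isobaric: W = nRΔT = (2.3)(8.314)(-227) = -4341 J.
ΔU = nCᵥΔT with Cᵥ = 3R/2: ΔU = (2.3)(12.47)(-227) = -6511 J.
Q = ΔU + W = -6511 − 4341 = -10852 J.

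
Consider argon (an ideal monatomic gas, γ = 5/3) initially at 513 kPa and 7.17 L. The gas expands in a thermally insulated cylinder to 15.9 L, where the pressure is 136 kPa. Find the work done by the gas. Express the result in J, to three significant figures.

Adiabatic: W = (P₁V₁ − P₂V₂)/(γ − 1) with γ = 5/3.
P₁V₁ = 3678 J, P₂V₂ = 2162 J.
W = (3678 − 2162) / 0.6667 = 2274 J.

W ≈ 2270 J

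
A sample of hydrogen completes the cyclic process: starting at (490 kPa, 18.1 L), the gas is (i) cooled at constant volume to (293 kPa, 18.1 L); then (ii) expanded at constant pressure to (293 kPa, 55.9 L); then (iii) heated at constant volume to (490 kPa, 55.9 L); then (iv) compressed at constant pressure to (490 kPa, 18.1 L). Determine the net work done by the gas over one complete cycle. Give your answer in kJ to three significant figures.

W_net ≈ -7.45 kJ

Constant-volume legs do no work.
W(ii) = (293)(55.9 − 18.1) = 11075 J; W(iv) = (490)(18.1 − 55.9) = -18522 J.
W_net = 11075 − 18522 = -7447 J (the counter-clockwise enclosed area).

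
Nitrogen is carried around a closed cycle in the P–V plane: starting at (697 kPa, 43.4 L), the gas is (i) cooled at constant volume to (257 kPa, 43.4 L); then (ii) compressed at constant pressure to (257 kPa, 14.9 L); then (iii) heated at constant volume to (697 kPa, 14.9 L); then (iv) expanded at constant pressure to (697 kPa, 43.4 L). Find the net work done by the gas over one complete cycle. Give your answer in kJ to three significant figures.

Constant-volume legs do no work.
W(ii) = (257)(14.9 − 43.4) = -7324 J; W(iv) = (697)(43.4 − 14.9) = 19864 J.
W_net = -7324 + 19864 = 12540 J (the clockwise enclosed area).

W_net ≈ 12.5 kJ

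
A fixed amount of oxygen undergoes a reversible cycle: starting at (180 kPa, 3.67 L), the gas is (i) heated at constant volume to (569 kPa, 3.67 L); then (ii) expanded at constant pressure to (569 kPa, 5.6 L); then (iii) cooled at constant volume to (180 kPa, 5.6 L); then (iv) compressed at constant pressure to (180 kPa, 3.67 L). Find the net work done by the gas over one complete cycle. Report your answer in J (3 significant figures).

Constant-volume legs do no work.
W(ii) = (569)(5.6 − 3.67) = 1098 J; W(iv) = (180)(3.67 − 5.6) = -347.4 J.
W_net = 1098 − 347.4 = 750.8 J (the clockwise enclosed area).

W_net ≈ 751 J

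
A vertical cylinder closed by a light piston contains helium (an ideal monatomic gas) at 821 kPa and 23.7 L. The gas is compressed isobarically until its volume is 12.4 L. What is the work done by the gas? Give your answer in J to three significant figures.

W ≈ -9280 J

Isobaric: W = P ΔV.
W = (821 kPa)(12.4 − 23.7 L) = (821)(-11.3) = -9277 J.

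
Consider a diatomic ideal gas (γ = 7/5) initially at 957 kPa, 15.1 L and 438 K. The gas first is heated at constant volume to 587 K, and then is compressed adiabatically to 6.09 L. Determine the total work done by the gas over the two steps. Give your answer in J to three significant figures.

W_total ≈ -21200 J

Step 1 (isochoric): W = 0 (constant volume).
After step 1: P = 1283 kPa (V unchanged).
Step 2 (adiabatic): W = (P₁V₁ − P₂V₂)/(γ−1) = (19367 − 27848)/0.4 = -21204 J.
W_total = 0 − 21204 = -21204 J.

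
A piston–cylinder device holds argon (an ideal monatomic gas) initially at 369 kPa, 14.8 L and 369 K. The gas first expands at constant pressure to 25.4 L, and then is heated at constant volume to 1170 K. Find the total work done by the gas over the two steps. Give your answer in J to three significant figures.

W_total ≈ 3910 J

Step 1 (isobaric): W = PΔV = (369 kPa)(25.4 − 14.8 L) = 3911 J.
Step 2 (isochoric): W = 0 (constant volume).
W_total = 3911 + 0 = 3911 J.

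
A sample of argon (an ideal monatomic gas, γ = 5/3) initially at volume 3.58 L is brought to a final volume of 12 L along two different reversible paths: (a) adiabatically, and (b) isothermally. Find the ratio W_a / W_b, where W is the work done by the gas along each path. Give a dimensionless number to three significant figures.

W_a / W_b ≈ 0.686

Path (a) adiabatic: W = P₁V₁(1 − (V₁/V₂)^(γ−1))/(γ−1) → W_a/(P₁V₁) = 0.8303.
Path (b) isothermal: W = P₁V₁ ln(V₂/V₁) → W_b/(P₁V₁) = 1.21.
W_a / W_b = 0.8303 / 1.21 = 0.6864.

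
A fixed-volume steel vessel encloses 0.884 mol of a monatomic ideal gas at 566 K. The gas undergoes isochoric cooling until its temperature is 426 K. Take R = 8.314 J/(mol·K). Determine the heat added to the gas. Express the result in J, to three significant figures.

Constant volume ⇒ W = 0, so Q = ΔU = nCᵥΔT with Cᵥ = 3R/2 = 12.47 J/(mol·K).
ΔU = (0.884)(12.47)(426 − 566) = -1543 J.

Q ≈ -1540 J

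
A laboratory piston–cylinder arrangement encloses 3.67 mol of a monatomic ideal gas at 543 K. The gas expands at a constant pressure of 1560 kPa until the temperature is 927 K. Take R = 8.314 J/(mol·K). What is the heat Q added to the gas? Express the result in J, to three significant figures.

Q ≈ 29300 J

Isobaric: W = nRΔT = (3.67)(8.314)(384) = 11717 J.
ΔU = nCᵥΔT with Cᵥ = 3R/2: ΔU = (3.67)(12.47)(384) = 17575 J.
Q = ΔU + W = 17575 + 11717 = 29292 J.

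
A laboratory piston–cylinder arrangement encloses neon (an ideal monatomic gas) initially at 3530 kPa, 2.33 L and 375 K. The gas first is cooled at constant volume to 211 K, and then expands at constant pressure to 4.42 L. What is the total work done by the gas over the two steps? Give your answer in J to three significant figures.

Step 1 (isochoric): W = 0 (constant volume).
After step 1: P = 1986 kPa (V unchanged).
Step 2 (isobaric): W = PΔV = (1986 kPa)(4.42 − 2.33 L) = 4151 J.
W_total = 0 + 4151 = 4151 J.

W_total ≈ 4150 J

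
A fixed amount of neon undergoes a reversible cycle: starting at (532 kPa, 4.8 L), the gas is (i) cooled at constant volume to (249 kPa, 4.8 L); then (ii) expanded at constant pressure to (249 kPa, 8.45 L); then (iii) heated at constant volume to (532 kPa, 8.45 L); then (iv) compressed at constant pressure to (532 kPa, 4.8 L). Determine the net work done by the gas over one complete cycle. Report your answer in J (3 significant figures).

Constant-volume legs do no work.
W(ii) = (249)(8.45 − 4.8) = 908.8 J; W(iv) = (532)(4.8 − 8.45) = -1942 J.
W_net = 908.8 − 1942 = -1033 J (the counter-clockwise enclosed area).

W_net ≈ -1030 J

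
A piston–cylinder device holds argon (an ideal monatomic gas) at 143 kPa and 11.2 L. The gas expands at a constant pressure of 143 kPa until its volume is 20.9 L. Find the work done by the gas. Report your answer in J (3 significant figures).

W ≈ 1390 J

Isobaric: W = P ΔV.
W = (143 kPa)(20.9 − 11.2 L) = (143)(9.7) = 1387 J.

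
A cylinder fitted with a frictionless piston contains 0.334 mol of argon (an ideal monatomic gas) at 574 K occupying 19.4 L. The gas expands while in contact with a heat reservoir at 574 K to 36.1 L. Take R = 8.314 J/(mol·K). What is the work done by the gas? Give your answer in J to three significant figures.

Isothermal: W = nRT ln(V₂/V₁).
W = (0.334)(8.314)(574) × ln(36.1/19.4)
  = 1594 × 0.621
W_by_gas = 989.9 J.

W ≈ 990 J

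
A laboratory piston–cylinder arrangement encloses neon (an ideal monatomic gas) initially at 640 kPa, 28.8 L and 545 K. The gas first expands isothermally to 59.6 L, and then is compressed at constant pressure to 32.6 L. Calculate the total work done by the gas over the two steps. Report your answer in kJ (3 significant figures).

W_total ≈ 5.06 kJ

Step 1 (isothermal): W = P₁V₁ ln(V₂/V₁) = (18432) ln(59.6/28.8) = 13405 J.
After step 1: P = 309.3 kPa, V = 59.6 L, T = 545 K.
Step 2 (isobaric): W = PΔV = (309.3 kPa)(32.6 − 59.6 L) = -8350 J.
W_total = 13405 − 8350 = 5055 J.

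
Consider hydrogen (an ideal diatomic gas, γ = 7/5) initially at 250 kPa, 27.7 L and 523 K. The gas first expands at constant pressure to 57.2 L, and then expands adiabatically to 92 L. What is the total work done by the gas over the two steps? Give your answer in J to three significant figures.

Step 1 (isobaric): W = PΔV = (250 kPa)(57.2 − 27.7 L) = 7375 J.
After step 1: P = 250 kPa, V = 57.2 L, T = 1080 K.
Step 2 (adiabatic): W = (P₁V₁ − P₂V₂)/(γ−1) = (14300 − 11824)/0.4 = 6189 J.
W_total = 7375 + 6189 = 13564 J.

W_total ≈ 13600 J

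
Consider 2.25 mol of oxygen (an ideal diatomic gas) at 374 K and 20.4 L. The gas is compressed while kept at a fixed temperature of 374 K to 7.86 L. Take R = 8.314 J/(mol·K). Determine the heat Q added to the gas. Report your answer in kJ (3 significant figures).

Isothermal ⇒ ΔU = 0, so Q = W = nRT ln(V₂/V₁).
Q = (2.25)(8.314)(374) ln(7.86/20.4) = 6996 × -0.9537 = -6673 J.

Q ≈ -6.67 kJ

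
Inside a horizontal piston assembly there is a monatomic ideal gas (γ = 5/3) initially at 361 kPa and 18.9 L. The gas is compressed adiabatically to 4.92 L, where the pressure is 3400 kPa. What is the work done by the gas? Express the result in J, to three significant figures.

W ≈ -14900 J

Adiabatic: W = (P₁V₁ − P₂V₂)/(γ − 1) with γ = 5/3.
P₁V₁ = 6823 J, P₂V₂ = 16728 J.
W = (6823 − 16728) / 0.6667 = -14858 J.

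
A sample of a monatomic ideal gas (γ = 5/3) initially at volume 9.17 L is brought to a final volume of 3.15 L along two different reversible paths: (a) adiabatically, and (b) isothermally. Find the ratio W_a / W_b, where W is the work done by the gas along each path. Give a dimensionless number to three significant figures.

Path (a) adiabatic: W = P₁V₁(1 − (V₁/V₂)^(γ−1))/(γ−1) → W_a/(P₁V₁) = -1.558.
Path (b) isothermal: W = P₁V₁ ln(V₂/V₁) → W_b/(P₁V₁) = -1.069.
W_a / W_b = -1.558 / -1.069 = 1.458.

W_a / W_b ≈ 1.46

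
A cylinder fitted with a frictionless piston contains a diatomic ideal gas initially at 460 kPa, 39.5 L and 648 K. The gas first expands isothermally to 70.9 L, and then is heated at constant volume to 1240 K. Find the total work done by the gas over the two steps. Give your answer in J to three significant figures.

W_total ≈ 10600 J

Step 1 (isothermal): W = P₁V₁ ln(V₂/V₁) = (18170) ln(70.9/39.5) = 10629 J.
Step 2 (isochoric): W = 0 (constant volume).
W_total = 10629 + 0 = 10629 J.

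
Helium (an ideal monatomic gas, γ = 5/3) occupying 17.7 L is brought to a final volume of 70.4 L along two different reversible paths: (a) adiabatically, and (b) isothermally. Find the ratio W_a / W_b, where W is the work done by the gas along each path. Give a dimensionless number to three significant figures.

W_a / W_b ≈ 0.654

Path (a) adiabatic: W = P₁V₁(1 − (V₁/V₂)^(γ−1))/(γ−1) → W_a/(P₁V₁) = 0.9025.
Path (b) isothermal: W = P₁V₁ ln(V₂/V₁) → W_b/(P₁V₁) = 1.381.
W_a / W_b = 0.9025 / 1.381 = 0.6537.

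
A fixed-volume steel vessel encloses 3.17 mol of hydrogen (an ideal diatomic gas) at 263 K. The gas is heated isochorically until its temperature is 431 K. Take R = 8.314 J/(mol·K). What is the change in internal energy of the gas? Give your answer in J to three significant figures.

Constant volume ⇒ W = 0, so Q = ΔU = nCᵥΔT with Cᵥ = 5R/2 = 20.79 J/(mol·K).
ΔU = (3.17)(20.79)(431 − 263) = 11069 J.

ΔU ≈ 11100 J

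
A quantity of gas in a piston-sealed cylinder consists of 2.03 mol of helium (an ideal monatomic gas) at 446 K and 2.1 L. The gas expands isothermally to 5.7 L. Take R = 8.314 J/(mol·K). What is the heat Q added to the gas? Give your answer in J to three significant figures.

Isothermal ⇒ ΔU = 0, so Q = W = nRT ln(V₂/V₁).
Q = (2.03)(8.314)(446) ln(5.7/2.1) = 7527 × 0.9985 = 7516 J.

Q ≈ 7520 J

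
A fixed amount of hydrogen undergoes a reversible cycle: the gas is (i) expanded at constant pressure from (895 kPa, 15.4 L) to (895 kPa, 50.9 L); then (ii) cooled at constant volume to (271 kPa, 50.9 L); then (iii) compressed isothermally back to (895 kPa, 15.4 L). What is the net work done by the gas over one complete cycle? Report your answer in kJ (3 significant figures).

Leg (i): W = PΔV = (895)(50.9 − 15.4) = 31772 J.
Leg (ii): W = 0.
Leg (iii): W = PᵢVᵢ ln(V_f/Vᵢ) = (13794) ln(15.4/50.9) = -16491 J.
W_net = 31772 − 16491 = 15282 J.

W_net ≈ 15.3 kJ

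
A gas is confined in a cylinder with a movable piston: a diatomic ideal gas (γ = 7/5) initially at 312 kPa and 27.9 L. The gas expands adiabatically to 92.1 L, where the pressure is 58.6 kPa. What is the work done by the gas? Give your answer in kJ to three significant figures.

W ≈ 8.27 kJ

Adiabatic: W = (P₁V₁ − P₂V₂)/(γ − 1) with γ = 7/5.
P₁V₁ = 8705 J, P₂V₂ = 5397 J.
W = (8705 − 5397) / 0.4 = 8269 J.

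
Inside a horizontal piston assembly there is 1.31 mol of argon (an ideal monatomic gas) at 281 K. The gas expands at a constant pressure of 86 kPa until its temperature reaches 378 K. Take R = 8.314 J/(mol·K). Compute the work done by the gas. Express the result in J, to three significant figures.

W ≈ 1060 J

Isobaric: W = P ΔV = nR ΔT.
W = (1.31)(8.314)(378 − 281) = 1056 J.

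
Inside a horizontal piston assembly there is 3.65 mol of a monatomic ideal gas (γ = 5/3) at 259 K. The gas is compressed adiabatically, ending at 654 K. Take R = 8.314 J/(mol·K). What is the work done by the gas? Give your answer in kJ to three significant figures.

W ≈ -18.0 kJ

Adiabatic ⇒ Q = 0, so W_by = −ΔU = nCᵥ(T₁ − T₂).
Cᵥ = 3R/2 = 12.47 J/(mol·K).
W = (3.65)(12.47)(259 − 654) = -17980 J.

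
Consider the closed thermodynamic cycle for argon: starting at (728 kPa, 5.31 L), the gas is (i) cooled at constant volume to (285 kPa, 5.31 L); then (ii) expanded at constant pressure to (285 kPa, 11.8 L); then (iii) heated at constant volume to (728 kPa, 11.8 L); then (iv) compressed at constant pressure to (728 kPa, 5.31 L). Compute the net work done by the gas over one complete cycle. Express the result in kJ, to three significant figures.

Constant-volume legs do no work.
W(ii) = (285)(11.8 − 5.31) = 1850 J; W(iv) = (728)(5.31 − 11.8) = -4725 J.
W_net = 1850 − 4725 = -2875 J (the counter-clockwise enclosed area).

W_net ≈ -2.88 kJ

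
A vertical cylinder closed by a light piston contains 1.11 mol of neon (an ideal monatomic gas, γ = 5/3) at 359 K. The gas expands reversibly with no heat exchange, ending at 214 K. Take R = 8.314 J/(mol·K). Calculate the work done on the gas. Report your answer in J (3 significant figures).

Adiabatic ⇒ Q = 0, so W_by = −ΔU = nCᵥ(T₁ − T₂).
Cᵥ = 3R/2 = 12.47 J/(mol·K).
W = (1.11)(12.47)(359 − 214) = 2007 J.
Work on gas = −W_by = -2007 J.

W ≈ -2010 J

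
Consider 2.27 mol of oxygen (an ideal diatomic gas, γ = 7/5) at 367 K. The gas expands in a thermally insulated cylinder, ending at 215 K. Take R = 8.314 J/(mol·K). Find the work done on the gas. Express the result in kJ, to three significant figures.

Adiabatic ⇒ Q = 0, so W_by = −ΔU = nCᵥ(T₁ − T₂).
Cᵥ = 5R/2 = 20.79 J/(mol·K).
W = (2.27)(20.79)(367 − 215) = 7172 J.
Work on gas = −W_by = -7172 J.

W ≈ -7.17 kJ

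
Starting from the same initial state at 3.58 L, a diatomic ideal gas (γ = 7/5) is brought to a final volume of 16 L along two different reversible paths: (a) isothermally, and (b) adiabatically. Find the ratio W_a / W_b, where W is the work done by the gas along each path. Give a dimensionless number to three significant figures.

Path (a) isothermal: W = P₁V₁ ln(V₂/V₁) → W_a/(P₁V₁) = 1.497.
Path (b) adiabatic: W = P₁V₁(1 − (V₁/V₂)^(γ−1))/(γ−1) → W_b/(P₁V₁) = 1.126.
W_a / W_b = 1.497 / 1.126 = 1.329.

W_a / W_b ≈ 1.33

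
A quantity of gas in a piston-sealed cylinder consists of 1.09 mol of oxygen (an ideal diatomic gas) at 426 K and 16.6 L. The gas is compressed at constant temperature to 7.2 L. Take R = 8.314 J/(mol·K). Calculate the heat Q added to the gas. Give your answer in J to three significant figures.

Q ≈ -3220 J

Isothermal ⇒ ΔU = 0, so Q = W = nRT ln(V₂/V₁).
Q = (1.09)(8.314)(426) ln(7.2/16.6) = 3861 × -0.8353 = -3225 J.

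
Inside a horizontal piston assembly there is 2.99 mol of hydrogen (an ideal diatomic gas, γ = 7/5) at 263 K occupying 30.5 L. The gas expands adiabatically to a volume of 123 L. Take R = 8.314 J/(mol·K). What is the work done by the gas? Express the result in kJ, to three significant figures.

W ≈ 6.99 kJ

Adiabatic: TV^(γ−1) = const with γ = 7/5.
T₂ = T₁ (V₁/V₂)^(γ−1) = 263 × (30.5/123)^0.4 = 263 × 0.5725 = 150.6 K.
W_by = nCᵥ(T₁ − T₂) = (2.99)(20.79)(263 − 150.6) = 6988 J.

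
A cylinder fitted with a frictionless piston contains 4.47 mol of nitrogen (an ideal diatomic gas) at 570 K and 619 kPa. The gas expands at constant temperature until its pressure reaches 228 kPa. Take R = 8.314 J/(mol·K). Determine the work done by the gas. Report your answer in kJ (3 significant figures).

Isothermal process: W = nRT ln(V₂/V₁) = nRT ln(P₁/P₂).
W = (4.47)(8.314)(570) × ln(619/228)
  = 21183 × ln(2.715) = 21183 × 0.9988
W_by_gas = 21157 J.

W ≈ 21.2 kJ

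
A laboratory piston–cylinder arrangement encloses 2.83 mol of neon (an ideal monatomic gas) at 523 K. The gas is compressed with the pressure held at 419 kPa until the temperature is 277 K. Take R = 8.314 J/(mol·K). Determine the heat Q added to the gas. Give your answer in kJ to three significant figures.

Q ≈ -14.5 kJ

Isobaric: W = nRΔT = (2.83)(8.314)(-246) = -5788 J.
ΔU = nCᵥΔT with Cᵥ = 3R/2: ΔU = (2.83)(12.47)(-246) = -8682 J.
Q = ΔU + W = -8682 − 5788 = -14470 J.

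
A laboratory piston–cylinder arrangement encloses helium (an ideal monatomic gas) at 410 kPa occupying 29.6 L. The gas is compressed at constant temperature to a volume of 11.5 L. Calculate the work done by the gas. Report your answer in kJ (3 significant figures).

W ≈ -11.5 kJ

Isothermal: W = nRT ln(V₂/V₁) = P₁V₁ ln(V₂/V₁).
P₁V₁ = (410 kPa)(29.6 L) = 12136 J.
W = 12136 × ln(11.5/29.6) = 12136 × -0.9454
W_by_gas = -11474 J.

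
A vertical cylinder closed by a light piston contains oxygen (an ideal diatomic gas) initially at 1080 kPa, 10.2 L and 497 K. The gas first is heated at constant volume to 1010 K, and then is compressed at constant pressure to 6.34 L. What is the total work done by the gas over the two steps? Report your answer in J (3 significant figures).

Step 1 (isochoric): W = 0 (constant volume).
After step 1: P = 2195 kPa (V unchanged).
Step 2 (isobaric): W = PΔV = (2195 kPa)(6.34 − 10.2 L) = -8472 J.
W_total = 0 − 8472 = -8472 J.

W_total ≈ -8470 J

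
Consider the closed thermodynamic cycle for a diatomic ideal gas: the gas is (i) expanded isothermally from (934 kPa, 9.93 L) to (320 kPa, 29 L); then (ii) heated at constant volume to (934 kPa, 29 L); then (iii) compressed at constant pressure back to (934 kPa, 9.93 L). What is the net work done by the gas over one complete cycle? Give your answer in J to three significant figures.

Leg (i): W = PᵢVᵢ ln(V_f/Vᵢ) = (9275) ln(29/9.93) = 9940 J.
Leg (ii): W = 0.
Leg (iii): W = PΔV = (934)(9.93 − 29) = -17811 J.
W_net = 9940 − 17811 = -7871 J.

W_net ≈ -7870 J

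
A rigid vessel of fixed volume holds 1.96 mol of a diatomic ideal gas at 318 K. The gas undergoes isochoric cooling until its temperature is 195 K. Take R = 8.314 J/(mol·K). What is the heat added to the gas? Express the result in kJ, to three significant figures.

Constant volume ⇒ W = 0, so Q = ΔU = nCᵥΔT with Cᵥ = 5R/2 = 20.79 J/(mol·K).
ΔU = (1.96)(20.79)(195 − 318) = -5011 J.

Q ≈ -5.01 kJ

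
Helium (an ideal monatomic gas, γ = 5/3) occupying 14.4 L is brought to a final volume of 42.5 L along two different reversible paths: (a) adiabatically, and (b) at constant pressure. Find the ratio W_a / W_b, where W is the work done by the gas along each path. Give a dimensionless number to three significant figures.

Path (a) adiabatic: W = P₁V₁(1 − (V₁/V₂)^(γ−1))/(γ−1) → W_a/(P₁V₁) = 0.771.
Path (b) isobaric: W = P₁(V₂ − V₁) → W_b/(P₁V₁) = 1.951.
W_a / W_b = 0.771 / 1.951 = 0.3951.

W_a / W_b ≈ 0.395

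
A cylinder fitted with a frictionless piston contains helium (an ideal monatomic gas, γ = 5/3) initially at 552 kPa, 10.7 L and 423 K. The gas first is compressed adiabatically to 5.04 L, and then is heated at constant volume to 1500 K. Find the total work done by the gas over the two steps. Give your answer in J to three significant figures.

Step 1 (adiabatic): W = (P₁V₁ − P₂V₂)/(γ−1) = (5906 − 9756)/0.667 = -5775 J.
Step 2 (isochoric): W = 0 (constant volume).
W_total = -5775 + 0 = -5775 J.

W_total ≈ -5780 J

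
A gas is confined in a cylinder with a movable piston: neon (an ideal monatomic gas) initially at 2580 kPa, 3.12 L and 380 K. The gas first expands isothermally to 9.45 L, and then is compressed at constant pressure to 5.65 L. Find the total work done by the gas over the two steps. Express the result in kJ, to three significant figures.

W_total ≈ 5.68 kJ

Step 1 (isothermal): W = P₁V₁ ln(V₂/V₁) = (8050) ln(9.45/3.12) = 8920 J.
After step 1: P = 851.8 kPa, V = 9.45 L, T = 380 K.
Step 2 (isobaric): W = PΔV = (851.8 kPa)(5.65 − 9.45 L) = -3237 J.
W_total = 8920 − 3237 = 5684 J.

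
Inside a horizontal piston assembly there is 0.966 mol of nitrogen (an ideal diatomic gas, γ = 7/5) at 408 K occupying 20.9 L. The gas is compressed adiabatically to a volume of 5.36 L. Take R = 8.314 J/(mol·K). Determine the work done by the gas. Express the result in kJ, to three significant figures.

W ≈ -5.93 kJ

Adiabatic: TV^(γ−1) = const with γ = 7/5.
T₂ = T₁ (V₁/V₂)^(γ−1) = 408 × (20.9/5.36)^0.4 = 408 × 1.723 = 703.2 K.
W_by = nCᵥ(T₁ − T₂) = (0.966)(20.79)(408 − 703.2) = -5926 J.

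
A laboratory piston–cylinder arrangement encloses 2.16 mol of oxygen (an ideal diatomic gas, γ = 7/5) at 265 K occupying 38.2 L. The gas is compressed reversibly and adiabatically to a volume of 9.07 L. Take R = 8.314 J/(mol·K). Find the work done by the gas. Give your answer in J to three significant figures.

Adiabatic: TV^(γ−1) = const with γ = 7/5.
T₂ = T₁ (V₁/V₂)^(γ−1) = 265 × (38.2/9.07)^0.4 = 265 × 1.777 = 471 K.
W_by = nCᵥ(T₁ − T₂) = (2.16)(20.79)(265 − 471) = -9249 J.

W ≈ -9250 J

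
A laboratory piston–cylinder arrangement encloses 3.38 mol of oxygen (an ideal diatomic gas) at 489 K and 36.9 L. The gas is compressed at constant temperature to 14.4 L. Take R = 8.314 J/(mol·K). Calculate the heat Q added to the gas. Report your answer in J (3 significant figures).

Q ≈ -12900 J

Isothermal ⇒ ΔU = 0, so Q = W = nRT ln(V₂/V₁).
Q = (3.38)(8.314)(489) ln(14.4/36.9) = 13742 × -0.941 = -12931 J.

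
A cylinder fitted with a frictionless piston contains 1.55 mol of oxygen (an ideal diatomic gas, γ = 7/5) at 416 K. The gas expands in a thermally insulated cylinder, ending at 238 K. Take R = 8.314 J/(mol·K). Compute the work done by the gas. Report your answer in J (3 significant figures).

W ≈ 5730 J

Adiabatic ⇒ Q = 0, so W_by = −ΔU = nCᵥ(T₁ − T₂).
Cᵥ = 5R/2 = 20.79 J/(mol·K).
W = (1.55)(20.79)(416 − 238) = 5735 J.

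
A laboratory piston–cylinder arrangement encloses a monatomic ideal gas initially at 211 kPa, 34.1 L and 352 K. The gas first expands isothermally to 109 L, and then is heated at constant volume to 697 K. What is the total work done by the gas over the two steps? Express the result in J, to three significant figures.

W_total ≈ 8360 J

Step 1 (isothermal): W = P₁V₁ ln(V₂/V₁) = (7195) ln(109/34.1) = 8361 J.
Step 2 (isochoric): W = 0 (constant volume).
W_total = 8361 + 0 = 8361 J.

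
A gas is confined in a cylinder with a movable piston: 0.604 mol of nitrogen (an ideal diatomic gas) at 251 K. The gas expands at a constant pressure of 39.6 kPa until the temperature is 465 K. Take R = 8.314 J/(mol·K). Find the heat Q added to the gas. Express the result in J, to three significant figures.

Isobaric: W = nRΔT = (0.604)(8.314)(214) = 1075 J.
ΔU = nCᵥΔT with Cᵥ = 5R/2: ΔU = (0.604)(20.79)(214) = 2687 J.
Q = ΔU + W = 2687 + 1075 = 3761 J.

Q ≈ 3760 J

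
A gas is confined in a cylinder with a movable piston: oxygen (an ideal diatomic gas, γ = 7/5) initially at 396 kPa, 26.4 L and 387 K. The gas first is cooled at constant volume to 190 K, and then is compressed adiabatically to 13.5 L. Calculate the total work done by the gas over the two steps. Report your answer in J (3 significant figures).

W_total ≈ -3950 J

Step 1 (isochoric): W = 0 (constant volume).
After step 1: P = 194.4 kPa (V unchanged).
Step 2 (adiabatic): W = (P₁V₁ − P₂V₂)/(γ−1) = (5133 − 6712)/0.4 = -3948 J.
W_total = 0 − 3948 = -3948 J.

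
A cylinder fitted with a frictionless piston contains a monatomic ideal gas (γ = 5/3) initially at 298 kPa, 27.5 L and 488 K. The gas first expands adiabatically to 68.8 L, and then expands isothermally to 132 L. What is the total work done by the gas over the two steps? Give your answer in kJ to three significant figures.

Step 1 (adiabatic): W = (P₁V₁ − P₂V₂)/(γ−1) = (8195 − 4447)/0.667 = 5622 J.
After step 1: P = 64.63 kPa, V = 68.8 L, T = 264.8 K.
Step 2 (isothermal): W = P₁V₁ ln(V₂/V₁) = (4447) ln(132/68.8) = 2898 J.
W_total = 5622 + 2898 = 8520 J.

W_total ≈ 8.52 kJ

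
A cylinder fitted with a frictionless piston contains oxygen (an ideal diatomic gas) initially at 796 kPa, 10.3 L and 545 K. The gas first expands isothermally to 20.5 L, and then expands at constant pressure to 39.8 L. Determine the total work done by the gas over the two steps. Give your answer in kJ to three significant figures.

Step 1 (isothermal): W = P₁V₁ ln(V₂/V₁) = (8199) ln(20.5/10.3) = 5643 J.
After step 1: P = 399.9 kPa, V = 20.5 L, T = 545 K.
Step 2 (isobaric): W = PΔV = (399.9 kPa)(39.8 − 20.5 L) = 7719 J.
W_total = 5643 + 7719 = 13362 J.

W_total ≈ 13.4 kJ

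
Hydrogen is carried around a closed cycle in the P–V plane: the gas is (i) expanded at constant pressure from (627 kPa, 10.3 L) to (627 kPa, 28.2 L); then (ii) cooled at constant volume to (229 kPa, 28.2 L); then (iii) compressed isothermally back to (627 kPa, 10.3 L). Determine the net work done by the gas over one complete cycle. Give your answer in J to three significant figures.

Leg (i): W = PΔV = (627)(28.2 − 10.3) = 11223 J.
Leg (ii): W = 0.
Leg (iii): W = PᵢVᵢ ln(V_f/Vᵢ) = (6458) ln(10.3/28.2) = -6504 J.
W_net = 11223 − 6504 = 4719 J.

W_net ≈ 4720 J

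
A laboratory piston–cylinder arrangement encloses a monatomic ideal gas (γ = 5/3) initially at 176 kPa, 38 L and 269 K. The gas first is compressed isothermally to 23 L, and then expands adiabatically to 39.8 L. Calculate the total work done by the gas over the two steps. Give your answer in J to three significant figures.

W_total ≈ -286 J

Step 1 (isothermal): W = P₁V₁ ln(V₂/V₁) = (6688) ln(23/38) = -3358 J.
After step 1: P = 290.8 kPa, V = 23 L, T = 269 K.
Step 2 (adiabatic): W = (P₁V₁ − P₂V₂)/(γ−1) = (6688 − 4640)/0.667 = 3072 J.
W_total = -3358 + 3072 = -286.1 J.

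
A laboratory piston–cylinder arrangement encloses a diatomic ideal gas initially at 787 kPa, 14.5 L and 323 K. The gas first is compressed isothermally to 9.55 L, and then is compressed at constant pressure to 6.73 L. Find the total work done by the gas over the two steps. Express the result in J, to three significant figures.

W_total ≈ -8140 J

Step 1 (isothermal): W = P₁V₁ ln(V₂/V₁) = (11412) ln(9.55/14.5) = -4766 J.
After step 1: P = 1195 kPa, V = 9.55 L, T = 323 K.
Step 2 (isobaric): W = PΔV = (1195 kPa)(6.73 − 9.55 L) = -3370 J.
W_total = -4766 − 3370 = -8135 J.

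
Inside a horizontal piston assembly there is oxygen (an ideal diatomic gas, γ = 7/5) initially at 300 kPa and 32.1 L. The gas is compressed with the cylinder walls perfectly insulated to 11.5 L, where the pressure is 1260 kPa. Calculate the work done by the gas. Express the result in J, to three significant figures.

W ≈ -12200 J

Adiabatic: W = (P₁V₁ − P₂V₂)/(γ − 1) with γ = 7/5.
P₁V₁ = 9630 J, P₂V₂ = 14490 J.
W = (9630 − 14490) / 0.4 = -12150 J.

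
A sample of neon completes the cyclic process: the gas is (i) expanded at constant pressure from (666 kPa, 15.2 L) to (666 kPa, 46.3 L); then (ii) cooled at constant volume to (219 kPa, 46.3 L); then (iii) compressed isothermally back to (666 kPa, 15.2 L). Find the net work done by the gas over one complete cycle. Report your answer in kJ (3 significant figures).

W_net ≈ 9.42 kJ

Leg (i): W = PΔV = (666)(46.3 − 15.2) = 20713 J.
Leg (ii): W = 0.
Leg (iii): W = PᵢVᵢ ln(V_f/Vᵢ) = (10140) ln(15.2/46.3) = -11294 J.
W_net = 20713 − 11294 = 9419 J.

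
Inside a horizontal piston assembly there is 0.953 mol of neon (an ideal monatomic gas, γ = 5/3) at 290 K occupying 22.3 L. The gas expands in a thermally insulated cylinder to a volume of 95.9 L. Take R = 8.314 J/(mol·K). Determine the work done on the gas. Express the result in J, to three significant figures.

W ≈ -2140 J

Adiabatic: TV^(γ−1) = const with γ = 5/3.
T₂ = T₁ (V₁/V₂)^(γ−1) = 290 × (22.3/95.9)^0.667 = 290 × 0.3781 = 109.7 K.
W_by = nCᵥ(T₁ − T₂) = (0.953)(12.47)(290 − 109.7) = 2143 J.
Work on gas = −W_by = -2143 J.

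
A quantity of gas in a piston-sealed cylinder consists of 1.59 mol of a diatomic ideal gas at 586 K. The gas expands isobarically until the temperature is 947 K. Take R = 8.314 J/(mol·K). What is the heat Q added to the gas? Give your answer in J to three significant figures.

Isobaric: W = nRΔT = (1.59)(8.314)(361) = 4772 J.
ΔU = nCᵥΔT with Cᵥ = 5R/2: ΔU = (1.59)(20.79)(361) = 11930 J.
Q = ΔU + W = 11930 + 4772 = 16703 J.

Q ≈ 16700 J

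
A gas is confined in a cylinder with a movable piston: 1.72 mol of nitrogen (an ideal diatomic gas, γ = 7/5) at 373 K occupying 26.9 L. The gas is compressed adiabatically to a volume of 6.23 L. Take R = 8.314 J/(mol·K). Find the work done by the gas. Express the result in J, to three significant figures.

Adiabatic: TV^(γ−1) = const with γ = 7/5.
T₂ = T₁ (V₁/V₂)^(γ−1) = 373 × (26.9/6.23)^0.4 = 373 × 1.795 = 669.6 K.
W_by = nCᵥ(T₁ − T₂) = (1.72)(20.79)(373 − 669.6) = -10603 J.

W ≈ -10600 J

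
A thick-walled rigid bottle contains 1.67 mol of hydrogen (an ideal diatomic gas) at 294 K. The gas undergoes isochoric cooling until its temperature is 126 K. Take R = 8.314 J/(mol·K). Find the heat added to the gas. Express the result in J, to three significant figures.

Q ≈ -5830 J

Constant volume ⇒ W = 0, so Q = ΔU = nCᵥΔT with Cᵥ = 5R/2 = 20.79 J/(mol·K).
ΔU = (1.67)(20.79)(126 − 294) = -5831 J.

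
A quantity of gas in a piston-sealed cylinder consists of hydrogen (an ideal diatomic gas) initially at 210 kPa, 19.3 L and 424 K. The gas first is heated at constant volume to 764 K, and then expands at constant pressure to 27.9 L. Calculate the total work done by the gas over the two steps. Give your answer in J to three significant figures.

Step 1 (isochoric): W = 0 (constant volume).
After step 1: P = 378.4 kPa (V unchanged).
Step 2 (isobaric): W = PΔV = (378.4 kPa)(27.9 − 19.3 L) = 3254 J.
W_total = 0 + 3254 = 3254 J.

W_total ≈ 3250 J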